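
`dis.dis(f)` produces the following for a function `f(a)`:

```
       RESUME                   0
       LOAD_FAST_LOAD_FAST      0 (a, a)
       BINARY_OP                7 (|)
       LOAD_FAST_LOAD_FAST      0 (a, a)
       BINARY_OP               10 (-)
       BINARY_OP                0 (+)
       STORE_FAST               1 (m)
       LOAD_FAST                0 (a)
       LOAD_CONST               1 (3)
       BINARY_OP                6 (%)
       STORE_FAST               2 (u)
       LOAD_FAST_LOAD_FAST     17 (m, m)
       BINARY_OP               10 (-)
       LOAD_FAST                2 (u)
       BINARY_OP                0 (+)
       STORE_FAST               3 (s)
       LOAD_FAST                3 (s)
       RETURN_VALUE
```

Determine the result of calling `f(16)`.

1

LOAD_FAST_LOAD_FAST a,a → push 16,16. Stack: [16, 16]
BINARY_OP | → 16 | 16 = 16. Stack: [16]
LOAD_FAST_LOAD_FAST a,a → push 16,16. Stack: [16, 16, 16]
BINARY_OP - → 16 - 16 = 0. Stack: [16, 0]
BINARY_OP + → 16 + 0 = 16. Stack: [16]
STORE_FAST m → m=16. Stack: []
LOAD_FAST a → push 16. Stack: [16]
LOAD_CONST → push 3. Stack: [16, 3]
BINARY_OP % → 16 % 3 = 1. Stack: [1]
STORE_FAST u → u=1. Stack: []
LOAD_FAST_LOAD_FAST m,m → push 16,16. Stack: [16, 16]
BINARY_OP - → 16 - 16 = 0. Stack: [0]
LOAD_FAST u → push 1. Stack: [0, 1]
BINARY_OP + → 0 + 1 = 1. Stack: [1]
STORE_FAST s → s=1. Stack: []
LOAD_FAST s → push 1. Stack: [1]
RETURN_VALUE → return 1.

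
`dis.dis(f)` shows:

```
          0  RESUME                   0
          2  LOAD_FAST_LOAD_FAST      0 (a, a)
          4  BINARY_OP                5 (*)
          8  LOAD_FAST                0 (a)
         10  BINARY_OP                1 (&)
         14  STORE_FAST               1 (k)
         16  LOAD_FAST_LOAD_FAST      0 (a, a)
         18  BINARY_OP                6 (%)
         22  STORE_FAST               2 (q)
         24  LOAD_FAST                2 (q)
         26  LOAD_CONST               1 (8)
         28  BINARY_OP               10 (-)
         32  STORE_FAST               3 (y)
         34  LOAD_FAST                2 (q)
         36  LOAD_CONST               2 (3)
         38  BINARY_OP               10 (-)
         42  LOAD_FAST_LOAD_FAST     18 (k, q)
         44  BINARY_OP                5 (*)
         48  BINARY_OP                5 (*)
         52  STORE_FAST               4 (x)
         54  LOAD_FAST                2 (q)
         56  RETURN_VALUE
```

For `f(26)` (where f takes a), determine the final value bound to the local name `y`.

-8

LOAD_FAST_LOAD_FAST a,a → push 26,26. Stack: [26, 26]
BINARY_OP * → 26 * 26 = 676. Stack: [676]
LOAD_FAST a → push 26. Stack: [676, 26]
BINARY_OP & → 676 & 26 = 0. Stack: [0]
STORE_FAST k → k=0. Stack: []
LOAD_FAST_LOAD_FAST a,a → push 26,26. Stack: [26, 26]
BINARY_OP % → 26 % 26 = 0. Stack: [0]
STORE_FAST q → q=0. Stack: []
LOAD_FAST q → push 0. Stack: [0]
LOAD_CONST → push 8. Stack: [0, 8]
BINARY_OP - → 0 - 8 = -8. Stack: [-8]
STORE_FAST y → y=-8. Stack: []
LOAD_FAST q → push 0. Stack: [0]
LOAD_CONST → push 3. Stack: [0, 3]
BINARY_OP - → 0 - 3 = -3. Stack: [-3]
LOAD_FAST_LOAD_FAST k,q → push 0,0. Stack: [-3, 0, 0]
BINARY_OP * → 0 * 0 = 0. Stack: [-3, 0]
BINARY_OP * → -3 * 0 = 0. Stack: [0]
STORE_FAST x → x=0. Stack: []
LOAD_FAST q → push 0. Stack: [0]
RETURN_VALUE → return 0.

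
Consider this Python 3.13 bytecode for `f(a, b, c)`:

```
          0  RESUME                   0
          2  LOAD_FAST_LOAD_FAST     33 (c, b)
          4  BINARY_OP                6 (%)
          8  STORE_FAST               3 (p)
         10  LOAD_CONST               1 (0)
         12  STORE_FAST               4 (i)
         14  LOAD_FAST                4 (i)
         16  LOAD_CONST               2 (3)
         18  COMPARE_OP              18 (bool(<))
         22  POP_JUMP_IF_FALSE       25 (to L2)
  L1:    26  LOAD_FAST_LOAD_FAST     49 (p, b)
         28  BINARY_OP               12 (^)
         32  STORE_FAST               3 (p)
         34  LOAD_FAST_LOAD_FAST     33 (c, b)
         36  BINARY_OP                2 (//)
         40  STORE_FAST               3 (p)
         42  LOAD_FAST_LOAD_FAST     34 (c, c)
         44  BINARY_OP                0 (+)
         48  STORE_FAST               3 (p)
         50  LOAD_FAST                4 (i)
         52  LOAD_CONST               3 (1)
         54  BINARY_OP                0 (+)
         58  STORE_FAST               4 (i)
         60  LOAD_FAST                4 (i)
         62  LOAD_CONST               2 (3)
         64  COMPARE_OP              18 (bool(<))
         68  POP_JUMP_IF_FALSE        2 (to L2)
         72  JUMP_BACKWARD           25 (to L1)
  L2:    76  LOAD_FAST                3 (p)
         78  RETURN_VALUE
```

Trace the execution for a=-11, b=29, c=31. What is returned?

LOAD_FAST_LOAD_FAST c,b → push 31,29. Stack: [31, 29]
BINARY_OP % → 31 % 29 = 2. Stack: [2]
STORE_FAST p → p=2. Stack: []
LOAD_CONST → push 0. Stack: [0]
STORE_FAST i → i=0. Stack: []
LOAD_FAST i → push 0. Stack: [0]
LOAD_CONST → push 3. Stack: [0, 3]
COMPARE_OP bool(<) → 0 vs 3 = True. Stack: [True]
POP_JUMP_IF_FALSE → pop True; no jump. Stack: []
LOAD_FAST_LOAD_FAST p,b → push 2,29. Stack: [2, 29]
BINARY_OP ^ → 2 ^ 29 = 31. Stack: [31]
STORE_FAST p → p=31. Stack: []
LOAD_FAST_LOAD_FAST c,b → push 31,29. Stack: [31, 29]
BINARY_OP // → 31 // 29 = 1. Stack: [1]
STORE_FAST p → p=1. Stack: []
LOAD_FAST_LOAD_FAST c,c → push 31,31. Stack: [31, 31]
BINARY_OP + → 31 + 31 = 62. Stack: [62]
STORE_FAST p → p=62. Stack: []
LOAD_FAST i → push 0. Stack: [0]
LOAD_CONST → push 1. Stack: [0, 1]
BINARY_OP + → 0 + 1 = 1. Stack: [1]
STORE_FAST i → i=1. Stack: []
LOAD_FAST i → push 1. Stack: [1]
LOAD_CONST → push 3. Stack: [1, 3]
COMPARE_OP bool(<) → 1 vs 3 = True. Stack: [True]
POP_JUMP_IF_FALSE → pop True; no jump. Stack: []
LOAD_FAST_LOAD_FAST p,b → push 62,29. Stack: [62, 29]
BINARY_OP ^ → 62 ^ 29 = 35. Stack: [35]
STORE_FAST p → p=35. Stack: []
LOAD_FAST_LOAD_FAST c,b → push 31,29. Stack: [31, 29]
BINARY_OP // → 31 // 29 = 1. Stack: [1]
STORE_FAST p → p=1. Stack: []
LOAD_FAST_LOAD_FAST c,c → push 31,31. Stack: [31, 31]
BINARY_OP + → 31 + 31 = 62. Stack: [62]
STORE_FAST p → p=62. Stack: []
LOAD_FAST i → push 1. Stack: [1]
LOAD_CONST → push 1. Stack: [1, 1]
BINARY_OP + → 1 + 1 = 2. Stack: [2]
STORE_FAST i → i=2. Stack: []
LOAD_FAST i → push 2. Stack: [2]
LOAD_CONST → push 3. Stack: [2, 3]
COMPARE_OP bool(<) → 2 vs 3 = True. Stack: [True]
POP_JUMP_IF_FALSE → pop True; no jump. Stack: []
LOAD_FAST_LOAD_FAST p,b → push 62,29. Stack: [62, 29]
BINARY_OP ^ → 62 ^ 29 = 35. Stack: [35]
STORE_FAST p → p=35. Stack: []
LOAD_FAST_LOAD_FAST c,b → push 31,29. Stack: [31, 29]
BINARY_OP // → 31 // 29 = 1. Stack: [1]
STORE_FAST p → p=1. Stack: []
LOAD_FAST_LOAD_FAST c,c → push 31,31. Stack: [31, 31]
BINARY_OP + → 31 + 31 = 62. Stack: [62]
STORE_FAST p → p=62. Stack: []
LOAD_FAST i → push 2. Stack: [2]
LOAD_CONST → push 1. Stack: [2, 1]
BINARY_OP + → 2 + 1 = 3. Stack: [3]
STORE_FAST i → i=3. Stack: []
LOAD_FAST i → push 3. Stack: [3]
LOAD_CONST → push 3. Stack: [3, 3]
COMPARE_OP bool(<) → 3 vs 3 = False. Stack: [False]
POP_JUMP_IF_FALSE → pop False; jump. Stack: []
LOAD_FAST p → push 62. Stack: [62]
RETURN_VALUE → return 62.

62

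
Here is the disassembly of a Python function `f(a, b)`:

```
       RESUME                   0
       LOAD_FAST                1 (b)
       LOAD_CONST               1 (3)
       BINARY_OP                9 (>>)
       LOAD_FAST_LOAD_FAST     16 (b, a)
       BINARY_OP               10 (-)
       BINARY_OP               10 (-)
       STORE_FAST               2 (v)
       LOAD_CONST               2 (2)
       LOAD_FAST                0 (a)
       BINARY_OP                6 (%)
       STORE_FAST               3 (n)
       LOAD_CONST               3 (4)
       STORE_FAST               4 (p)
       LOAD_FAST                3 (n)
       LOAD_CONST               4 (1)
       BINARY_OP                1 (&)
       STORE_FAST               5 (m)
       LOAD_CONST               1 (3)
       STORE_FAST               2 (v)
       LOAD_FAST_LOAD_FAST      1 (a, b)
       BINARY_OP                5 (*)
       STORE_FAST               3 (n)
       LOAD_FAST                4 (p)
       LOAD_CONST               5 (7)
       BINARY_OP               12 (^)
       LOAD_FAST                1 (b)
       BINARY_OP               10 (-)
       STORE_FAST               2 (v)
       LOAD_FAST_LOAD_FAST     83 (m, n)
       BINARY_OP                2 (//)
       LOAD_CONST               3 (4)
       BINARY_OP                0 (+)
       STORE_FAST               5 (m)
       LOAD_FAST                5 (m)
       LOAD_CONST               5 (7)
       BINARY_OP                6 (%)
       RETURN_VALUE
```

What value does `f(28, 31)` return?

4

LOAD_FAST b → push 31. Stack: [31]
LOAD_CONST → push 3. Stack: [31, 3]
BINARY_OP >> → 31 >> 3 = 3. Stack: [3]
LOAD_FAST_LOAD_FAST b,a → push 31,28. Stack: [3, 31, 28]
BINARY_OP - → 31 - 28 = 3. Stack: [3, 3]
BINARY_OP - → 3 - 3 = 0. Stack: [0]
STORE_FAST v → v=0. Stack: []
LOAD_CONST → push 2. Stack: [2]
LOAD_FAST a → push 28. Stack: [2, 28]
BINARY_OP % → 2 % 28 = 2. Stack: [2]
STORE_FAST n → n=2. Stack: []
LOAD_CONST → push 4. Stack: [4]
STORE_FAST p → p=4. Stack: []
LOAD_FAST n → push 2. Stack: [2]
LOAD_CONST → push 1. Stack: [2, 1]
BINARY_OP & → 2 & 1 = 0. Stack: [0]
STORE_FAST m → m=0. Stack: []
LOAD_CONST → push 3. Stack: [3]
STORE_FAST v → v=3. Stack: []
LOAD_FAST_LOAD_FAST a,b → push 28,31. Stack: [28, 31]
BINARY_OP * → 28 * 31 = 868. Stack: [868]
STORE_FAST n → n=868. Stack: []
LOAD_FAST p → push 4. Stack: [4]
LOAD_CONST → push 7. Stack: [4, 7]
BINARY_OP ^ → 4 ^ 7 = 3. Stack: [3]
LOAD_FAST b → push 31. Stack: [3, 31]
BINARY_OP - → 3 - 31 = -28. Stack: [-28]
STORE_FAST v → v=-28. Stack: []
LOAD_FAST_LOAD_FAST m,n → push 0,868. Stack: [0, 868]
BINARY_OP // → 0 // 868 = 0. Stack: [0]
LOAD_CONST → push 4. Stack: [0, 4]
BINARY_OP + → 0 + 4 = 4. Stack: [4]
STORE_FAST m → m=4. Stack: []
LOAD_FAST m → push 4. Stack: [4]
LOAD_CONST → push 7. Stack: [4, 7]
BINARY_OP % → 4 % 7 = 4. Stack: [4]
RETURN_VALUE → return 4.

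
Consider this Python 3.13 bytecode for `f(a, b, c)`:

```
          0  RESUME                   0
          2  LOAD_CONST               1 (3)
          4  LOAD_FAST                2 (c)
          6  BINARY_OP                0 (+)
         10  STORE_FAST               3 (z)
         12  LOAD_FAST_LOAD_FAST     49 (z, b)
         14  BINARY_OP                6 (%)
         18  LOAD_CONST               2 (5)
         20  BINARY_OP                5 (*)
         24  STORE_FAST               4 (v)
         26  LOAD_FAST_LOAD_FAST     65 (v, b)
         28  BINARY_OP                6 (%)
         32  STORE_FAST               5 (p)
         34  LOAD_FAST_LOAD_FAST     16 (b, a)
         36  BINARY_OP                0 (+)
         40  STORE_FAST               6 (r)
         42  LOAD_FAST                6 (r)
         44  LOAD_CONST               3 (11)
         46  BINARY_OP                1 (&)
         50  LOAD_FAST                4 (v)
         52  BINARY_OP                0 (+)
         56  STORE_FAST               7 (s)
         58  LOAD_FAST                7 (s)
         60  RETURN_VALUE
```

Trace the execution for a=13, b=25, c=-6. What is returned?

112

LOAD_CONST → push 3. Stack: [3]
LOAD_FAST c → push -6. Stack: [3, -6]
BINARY_OP + → 3 + -6 = -3. Stack: [-3]
STORE_FAST z → z=-3. Stack: []
LOAD_FAST_LOAD_FAST z,b → push -3,25. Stack: [-3, 25]
BINARY_OP % → -3 % 25 = 22. Stack: [22]
LOAD_CONST → push 5. Stack: [22, 5]
BINARY_OP * → 22 * 5 = 110. Stack: [110]
STORE_FAST v → v=110. Stack: []
LOAD_FAST_LOAD_FAST v,b → push 110,25. Stack: [110, 25]
BINARY_OP % → 110 % 25 = 10. Stack: [10]
STORE_FAST p → p=10. Stack: []
LOAD_FAST_LOAD_FAST b,a → push 25,13. Stack: [25, 13]
BINARY_OP + → 25 + 13 = 38. Stack: [38]
STORE_FAST r → r=38. Stack: []
LOAD_FAST r → push 38. Stack: [38]
LOAD_CONST → push 11. Stack: [38, 11]
BINARY_OP & → 38 & 11 = 2. Stack: [2]
LOAD_FAST v → push 110. Stack: [2, 110]
BINARY_OP + → 2 + 110 = 112. Stack: [112]
STORE_FAST s → s=112. Stack: []
LOAD_FAST s → push 112. Stack: [112]
RETURN_VALUE → return 112.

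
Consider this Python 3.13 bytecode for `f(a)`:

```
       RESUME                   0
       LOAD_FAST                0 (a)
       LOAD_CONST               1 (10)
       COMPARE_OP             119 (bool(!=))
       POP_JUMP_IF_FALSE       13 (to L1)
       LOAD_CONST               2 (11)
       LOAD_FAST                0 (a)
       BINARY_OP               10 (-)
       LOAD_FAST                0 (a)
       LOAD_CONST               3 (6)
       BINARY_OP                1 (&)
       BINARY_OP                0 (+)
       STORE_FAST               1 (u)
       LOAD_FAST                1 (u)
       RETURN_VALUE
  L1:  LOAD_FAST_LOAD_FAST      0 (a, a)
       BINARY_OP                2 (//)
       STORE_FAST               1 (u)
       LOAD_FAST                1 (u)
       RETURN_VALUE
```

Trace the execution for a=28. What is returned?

LOAD_FAST a → push 28. Stack: [28]
LOAD_CONST → push 10. Stack: [28, 10]
COMPARE_OP bool(!=) → 28 vs 10 = True. Stack: [True]
POP_JUMP_IF_FALSE → pop True; no jump. Stack: []
LOAD_CONST → push 11. Stack: [11]
LOAD_FAST a → push 28. Stack: [11, 28]
BINARY_OP - → 11 - 28 = -17. Stack: [-17]
LOAD_FAST a → push 28. Stack: [-17, 28]
LOAD_CONST → push 6. Stack: [-17, 28, 6]
BINARY_OP & → 28 & 6 = 4. Stack: [-17, 4]
BINARY_OP + → -17 + 4 = -13. Stack: [-13]
STORE_FAST u → u=-13. Stack: []
LOAD_FAST u → push -13. Stack: [-13]
RETURN_VALUE → return -13.

-13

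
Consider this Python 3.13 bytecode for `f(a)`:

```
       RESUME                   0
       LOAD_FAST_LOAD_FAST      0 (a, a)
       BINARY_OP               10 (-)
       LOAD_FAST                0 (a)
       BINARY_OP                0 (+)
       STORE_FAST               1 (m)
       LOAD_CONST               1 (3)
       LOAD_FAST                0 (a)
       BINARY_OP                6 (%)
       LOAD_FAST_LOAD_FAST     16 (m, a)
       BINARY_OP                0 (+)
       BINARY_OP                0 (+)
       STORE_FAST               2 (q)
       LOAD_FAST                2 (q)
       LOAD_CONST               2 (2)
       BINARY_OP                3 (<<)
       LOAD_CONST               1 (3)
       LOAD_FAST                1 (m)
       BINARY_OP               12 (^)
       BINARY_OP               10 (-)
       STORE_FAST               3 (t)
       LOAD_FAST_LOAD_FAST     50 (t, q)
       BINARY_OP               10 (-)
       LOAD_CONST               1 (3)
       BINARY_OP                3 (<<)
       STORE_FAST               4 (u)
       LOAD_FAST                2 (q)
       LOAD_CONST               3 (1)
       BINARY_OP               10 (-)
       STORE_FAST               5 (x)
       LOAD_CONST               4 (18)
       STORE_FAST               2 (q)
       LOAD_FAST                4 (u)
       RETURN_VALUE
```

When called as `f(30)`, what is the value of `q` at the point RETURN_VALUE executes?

18

LOAD_FAST_LOAD_FAST a,a → push 30,30. Stack: [30, 30]
BINARY_OP - → 30 - 30 = 0. Stack: [0]
LOAD_FAST a → push 30. Stack: [0, 30]
BINARY_OP + → 0 + 30 = 30. Stack: [30]
STORE_FAST m → m=30. Stack: []
LOAD_CONST → push 3. Stack: [3]
LOAD_FAST a → push 30. Stack: [3, 30]
BINARY_OP % → 3 % 30 = 3. Stack: [3]
LOAD_FAST_LOAD_FAST m,a → push 30,30. Stack: [3, 30, 30]
BINARY_OP + → 30 + 30 = 60. Stack: [3, 60]
BINARY_OP + → 3 + 60 = 63. Stack: [63]
STORE_FAST q → q=63. Stack: []
LOAD_FAST q → push 63. Stack: [63]
LOAD_CONST → push 2. Stack: [63, 2]
BINARY_OP << → 63 << 2 = 252. Stack: [252]
LOAD_CONST → push 3. Stack: [252, 3]
LOAD_FAST m → push 30. Stack: [252, 3, 30]
BINARY_OP ^ → 3 ^ 30 = 29. Stack: [252, 29]
BINARY_OP - → 252 - 29 = 223. Stack: [223]
STORE_FAST t → t=223. Stack: []
LOAD_FAST_LOAD_FAST t,q → push 223,63. Stack: [223, 63]
BINARY_OP - → 223 - 63 = 160. Stack: [160]
LOAD_CONST → push 3. Stack: [160, 3]
BINARY_OP << → 160 << 3 = 1280. Stack: [1280]
STORE_FAST u → u=1280. Stack: []
LOAD_FAST q → push 63. Stack: [63]
LOAD_CONST → push 1. Stack: [63, 1]
BINARY_OP - → 63 - 1 = 62. Stack: [62]
STORE_FAST x → x=62. Stack: []
LOAD_CONST → push 18. Stack: [18]
STORE_FAST q → q=18. Stack: []
LOAD_FAST u → push 1280. Stack: [1280]
RETURN_VALUE → return 1280.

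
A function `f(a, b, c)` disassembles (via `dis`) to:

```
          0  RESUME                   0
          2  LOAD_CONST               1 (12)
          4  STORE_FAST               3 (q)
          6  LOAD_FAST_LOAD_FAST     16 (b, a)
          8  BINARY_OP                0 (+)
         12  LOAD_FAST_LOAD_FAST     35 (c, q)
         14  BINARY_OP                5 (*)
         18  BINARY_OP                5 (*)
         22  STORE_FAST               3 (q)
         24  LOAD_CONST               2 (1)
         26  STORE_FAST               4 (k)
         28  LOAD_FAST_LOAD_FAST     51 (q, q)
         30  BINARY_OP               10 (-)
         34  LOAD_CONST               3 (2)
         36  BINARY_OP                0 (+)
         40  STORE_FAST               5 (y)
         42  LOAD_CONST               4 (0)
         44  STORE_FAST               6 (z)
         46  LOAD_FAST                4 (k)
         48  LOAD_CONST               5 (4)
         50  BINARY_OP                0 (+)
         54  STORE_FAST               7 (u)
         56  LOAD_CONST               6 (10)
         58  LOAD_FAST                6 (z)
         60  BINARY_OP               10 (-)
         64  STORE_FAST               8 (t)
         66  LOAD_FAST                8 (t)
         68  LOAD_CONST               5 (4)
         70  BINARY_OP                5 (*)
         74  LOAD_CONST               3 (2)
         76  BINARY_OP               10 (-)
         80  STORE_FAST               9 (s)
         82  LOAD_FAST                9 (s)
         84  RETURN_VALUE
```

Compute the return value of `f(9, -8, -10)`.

LOAD_CONST → push 12. Stack: [12]
STORE_FAST q → q=12. Stack: []
LOAD_FAST_LOAD_FAST b,a → push -8,9. Stack: [-8, 9]
BINARY_OP + → -8 + 9 = 1. Stack: [1]
LOAD_FAST_LOAD_FAST c,q → push -10,12. Stack: [1, -10, 12]
BINARY_OP * → -10 * 12 = -120. Stack: [1, -120]
BINARY_OP * → 1 * -120 = -120. Stack: [-120]
STORE_FAST q → q=-120. Stack: []
LOAD_CONST → push 1. Stack: [1]
STORE_FAST k → k=1. Stack: []
LOAD_FAST_LOAD_FAST q,q → push -120,-120. Stack: [-120, -120]
BINARY_OP - → -120 - -120 = 0. Stack: [0]
LOAD_CONST → push 2. Stack: [0, 2]
BINARY_OP + → 0 + 2 = 2. Stack: [2]
STORE_FAST y → y=2. Stack: []
LOAD_CONST → push 0. Stack: [0]
STORE_FAST z → z=0. Stack: []
LOAD_FAST k → push 1. Stack: [1]
LOAD_CONST → push 4. Stack: [1, 4]
BINARY_OP + → 1 + 4 = 5. Stack: [5]
STORE_FAST u → u=5. Stack: []
LOAD_CONST → push 10. Stack: [10]
LOAD_FAST z → push 0. Stack: [10, 0]
BINARY_OP - → 10 - 0 = 10. Stack: [10]
STORE_FAST t → t=10. Stack: []
LOAD_FAST t → push 10. Stack: [10]
LOAD_CONST → push 4. Stack: [10, 4]
BINARY_OP * → 10 * 4 = 40. Stack: [40]
LOAD_CONST → push 2. Stack: [40, 2]
BINARY_OP - → 40 - 2 = 38. Stack: [38]
STORE_FAST s → s=38. Stack: []
LOAD_FAST s → push 38. Stack: [38]
RETURN_VALUE → return 38.

38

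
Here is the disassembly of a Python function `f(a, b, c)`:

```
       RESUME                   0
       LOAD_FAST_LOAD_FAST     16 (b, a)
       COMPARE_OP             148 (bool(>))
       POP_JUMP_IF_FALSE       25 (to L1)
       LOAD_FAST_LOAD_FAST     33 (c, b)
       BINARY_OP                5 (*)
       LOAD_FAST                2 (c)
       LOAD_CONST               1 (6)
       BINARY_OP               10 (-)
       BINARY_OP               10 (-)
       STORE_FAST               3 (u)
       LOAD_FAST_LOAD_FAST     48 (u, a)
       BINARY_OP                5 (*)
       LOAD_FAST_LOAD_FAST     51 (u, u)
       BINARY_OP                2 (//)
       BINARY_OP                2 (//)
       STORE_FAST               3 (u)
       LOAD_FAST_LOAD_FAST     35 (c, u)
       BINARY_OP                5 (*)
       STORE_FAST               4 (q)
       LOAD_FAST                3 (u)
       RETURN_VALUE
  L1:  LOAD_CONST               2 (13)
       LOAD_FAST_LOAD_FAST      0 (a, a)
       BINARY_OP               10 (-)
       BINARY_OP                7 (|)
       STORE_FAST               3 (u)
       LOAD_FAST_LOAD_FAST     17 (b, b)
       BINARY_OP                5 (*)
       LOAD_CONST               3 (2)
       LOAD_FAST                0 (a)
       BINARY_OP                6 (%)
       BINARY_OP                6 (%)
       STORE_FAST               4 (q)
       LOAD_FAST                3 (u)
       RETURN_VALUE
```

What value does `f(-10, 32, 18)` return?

LOAD_FAST_LOAD_FAST b,a → push 32,-10. Stack: [32, -10]
COMPARE_OP bool(>) → 32 vs -10 = True. Stack: [True]
POP_JUMP_IF_FALSE → pop True; no jump. Stack: []
LOAD_FAST_LOAD_FAST c,b → push 18,32. Stack: [18, 32]
BINARY_OP * → 18 * 32 = 576. Stack: [576]
LOAD_FAST c → push 18. Stack: [576, 18]
LOAD_CONST → push 6. Stack: [576, 18, 6]
BINARY_OP - → 18 - 6 = 12. Stack: [576, 12]
BINARY_OP - → 576 - 12 = 564. Stack: [564]
STORE_FAST u → u=564. Stack: []
LOAD_FAST_LOAD_FAST u,a → push 564,-10. Stack: [564, -10]
BINARY_OP * → 564 * -10 = -5640. Stack: [-5640]
LOAD_FAST_LOAD_FAST u,u → push 564,564. Stack: [-5640, 564, 564]
BINARY_OP // → 564 // 564 = 1. Stack: [-5640, 1]
BINARY_OP // → -5640 // 1 = -5640. Stack: [-5640]
STORE_FAST u → u=-5640. Stack: []
LOAD_FAST_LOAD_FAST c,u → push 18,-5640. Stack: [18, -5640]
BINARY_OP * → 18 * -5640 = -101520. Stack: [-101520]
STORE_FAST q → q=-101520. Stack: []
LOAD_FAST u → push -5640. Stack: [-5640]
RETURN_VALUE → return -5640.

-5640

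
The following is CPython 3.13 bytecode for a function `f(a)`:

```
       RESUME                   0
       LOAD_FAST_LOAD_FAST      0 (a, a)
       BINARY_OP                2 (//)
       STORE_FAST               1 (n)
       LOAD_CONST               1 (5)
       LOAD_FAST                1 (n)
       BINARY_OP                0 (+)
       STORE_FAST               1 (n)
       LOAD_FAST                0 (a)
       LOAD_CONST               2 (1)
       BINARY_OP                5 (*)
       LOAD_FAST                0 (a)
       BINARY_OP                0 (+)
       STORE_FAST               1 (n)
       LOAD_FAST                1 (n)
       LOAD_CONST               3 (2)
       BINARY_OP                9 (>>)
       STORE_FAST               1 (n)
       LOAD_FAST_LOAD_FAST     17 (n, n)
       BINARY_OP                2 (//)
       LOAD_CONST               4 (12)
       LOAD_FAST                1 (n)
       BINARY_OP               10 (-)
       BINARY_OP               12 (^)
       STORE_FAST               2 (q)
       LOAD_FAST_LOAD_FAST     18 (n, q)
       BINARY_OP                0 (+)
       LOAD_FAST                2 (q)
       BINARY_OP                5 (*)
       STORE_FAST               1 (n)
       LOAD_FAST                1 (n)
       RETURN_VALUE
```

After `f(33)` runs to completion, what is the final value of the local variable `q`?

-3

LOAD_FAST_LOAD_FAST a,a → push 33,33. Stack: [33, 33]
BINARY_OP // → 33 // 33 = 1. Stack: [1]
STORE_FAST n → n=1. Stack: []
LOAD_CONST → push 5. Stack: [5]
LOAD_FAST n → push 1. Stack: [5, 1]
BINARY_OP + → 5 + 1 = 6. Stack: [6]
STORE_FAST n → n=6. Stack: []
LOAD_FAST a → push 33. Stack: [33]
LOAD_CONST → push 1. Stack: [33, 1]
BINARY_OP * → 33 * 1 = 33. Stack: [33]
LOAD_FAST a → push 33. Stack: [33, 33]
BINARY_OP + → 33 + 33 = 66. Stack: [66]
STORE_FAST n → n=66. Stack: []
LOAD_FAST n → push 66. Stack: [66]
LOAD_CONST → push 2. Stack: [66, 2]
BINARY_OP >> → 66 >> 2 = 16. Stack: [16]
STORE_FAST n → n=16. Stack: []
LOAD_FAST_LOAD_FAST n,n → push 16,16. Stack: [16, 16]
BINARY_OP // → 16 // 16 = 1. Stack: [1]
LOAD_CONST → push 12. Stack: [1, 12]
LOAD_FAST n → push 16. Stack: [1, 12, 16]
BINARY_OP - → 12 - 16 = -4. Stack: [1, -4]
BINARY_OP ^ → 1 ^ -4 = -3. Stack: [-3]
STORE_FAST q → q=-3. Stack: []
LOAD_FAST_LOAD_FAST n,q → push 16,-3. Stack: [16, -3]
BINARY_OP + → 16 + -3 = 13. Stack: [13]
LOAD_FAST q → push -3. Stack: [13, -3]
BINARY_OP * → 13 * -3 = -39. Stack: [-39]
STORE_FAST n → n=-39. Stack: []
LOAD_FAST n → push -39. Stack: [-39]
RETURN_VALUE → return -39.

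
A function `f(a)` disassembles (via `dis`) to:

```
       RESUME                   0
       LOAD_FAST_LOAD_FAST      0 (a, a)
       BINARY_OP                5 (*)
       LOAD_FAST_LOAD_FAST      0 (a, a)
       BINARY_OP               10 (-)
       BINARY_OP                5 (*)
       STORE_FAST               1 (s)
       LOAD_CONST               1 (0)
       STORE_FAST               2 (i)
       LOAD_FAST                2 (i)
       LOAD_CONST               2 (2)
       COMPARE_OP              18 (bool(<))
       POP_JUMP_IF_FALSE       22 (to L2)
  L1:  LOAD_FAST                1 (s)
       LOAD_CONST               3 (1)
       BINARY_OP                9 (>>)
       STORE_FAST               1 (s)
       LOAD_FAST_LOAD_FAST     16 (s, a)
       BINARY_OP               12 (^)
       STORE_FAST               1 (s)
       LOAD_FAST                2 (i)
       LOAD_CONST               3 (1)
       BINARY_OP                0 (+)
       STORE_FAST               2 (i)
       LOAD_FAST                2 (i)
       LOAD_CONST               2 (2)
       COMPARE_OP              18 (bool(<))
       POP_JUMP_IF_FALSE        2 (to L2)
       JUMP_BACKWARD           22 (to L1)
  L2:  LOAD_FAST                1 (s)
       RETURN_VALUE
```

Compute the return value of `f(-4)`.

2

LOAD_FAST_LOAD_FAST a,a → push -4,-4. Stack: [-4, -4]
BINARY_OP * → -4 * -4 = 16. Stack: [16]
LOAD_FAST_LOAD_FAST a,a → push -4,-4. Stack: [16, -4, -4]
BINARY_OP - → -4 - -4 = 0. Stack: [16, 0]
BINARY_OP * → 16 * 0 = 0. Stack: [0]
STORE_FAST s → s=0. Stack: []
LOAD_CONST → push 0. Stack: [0]
STORE_FAST i → i=0. Stack: []
LOAD_FAST i → push 0. Stack: [0]
LOAD_CONST → push 2. Stack: [0, 2]
COMPARE_OP bool(<) → 0 vs 2 = True. Stack: [True]
POP_JUMP_IF_FALSE → pop True; no jump. Stack: []
LOAD_FAST s → push 0. Stack: [0]
LOAD_CONST → push 1. Stack: [0, 1]
BINARY_OP >> → 0 >> 1 = 0. Stack: [0]
STORE_FAST s → s=0. Stack: []
LOAD_FAST_LOAD_FAST s,a → push 0,-4. Stack: [0, -4]
BINARY_OP ^ → 0 ^ -4 = -4. Stack: [-4]
STORE_FAST s → s=-4. Stack: []
LOAD_FAST i → push 0. Stack: [0]
LOAD_CONST → push 1. Stack: [0, 1]
BINARY_OP + → 0 + 1 = 1. Stack: [1]
STORE_FAST i → i=1. Stack: []
LOAD_FAST i → push 1. Stack: [1]
LOAD_CONST → push 2. Stack: [1, 2]
COMPARE_OP bool(<) → 1 vs 2 = True. Stack: [True]
POP_JUMP_IF_FALSE → pop True; no jump. Stack: []
LOAD_FAST s → push -4. Stack: [-4]
LOAD_CONST → push 1. Stack: [-4, 1]
BINARY_OP >> → -4 >> 1 = -2. Stack: [-2]
STORE_FAST s → s=-2. Stack: []
LOAD_FAST_LOAD_FAST s,a → push -2,-4. Stack: [-2, -4]
BINARY_OP ^ → -2 ^ -4 = 2. Stack: [2]
STORE_FAST s → s=2. Stack: []
LOAD_FAST i → push 1. Stack: [1]
LOAD_CONST → push 1. Stack: [1, 1]
BINARY_OP + → 1 + 1 = 2. Stack: [2]
STORE_FAST i → i=2. Stack: []
LOAD_FAST i → push 2. Stack: [2]
LOAD_CONST → push 2. Stack: [2, 2]
COMPARE_OP bool(<) → 2 vs 2 = False. Stack: [False]
POP_JUMP_IF_FALSE → pop False; jump. Stack: []
LOAD_FAST s → push 2. Stack: [2]
RETURN_VALUE → return 2.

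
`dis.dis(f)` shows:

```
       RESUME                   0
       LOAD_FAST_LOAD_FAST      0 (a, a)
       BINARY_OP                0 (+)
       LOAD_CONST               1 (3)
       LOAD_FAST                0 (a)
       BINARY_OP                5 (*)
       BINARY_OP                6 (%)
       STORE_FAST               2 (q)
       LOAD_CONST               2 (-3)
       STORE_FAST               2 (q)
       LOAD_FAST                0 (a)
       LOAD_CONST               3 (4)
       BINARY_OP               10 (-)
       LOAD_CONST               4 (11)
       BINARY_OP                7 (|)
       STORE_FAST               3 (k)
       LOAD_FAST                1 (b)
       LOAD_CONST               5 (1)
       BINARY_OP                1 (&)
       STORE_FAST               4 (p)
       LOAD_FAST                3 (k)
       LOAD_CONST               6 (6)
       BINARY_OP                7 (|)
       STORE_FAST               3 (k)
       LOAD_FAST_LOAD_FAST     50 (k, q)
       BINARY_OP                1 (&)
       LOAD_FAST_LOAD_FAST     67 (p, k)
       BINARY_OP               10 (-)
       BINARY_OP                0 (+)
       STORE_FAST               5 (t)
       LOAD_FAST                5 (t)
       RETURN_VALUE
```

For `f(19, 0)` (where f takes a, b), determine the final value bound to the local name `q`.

-3

LOAD_FAST_LOAD_FAST a,a → push 19,19. Stack: [19, 19]
BINARY_OP + → 19 + 19 = 38. Stack: [38]
LOAD_CONST → push 3. Stack: [38, 3]
LOAD_FAST a → push 19. Stack: [38, 3, 19]
BINARY_OP * → 3 * 19 = 57. Stack: [38, 57]
BINARY_OP % → 38 % 57 = 38. Stack: [38]
STORE_FAST q → q=38. Stack: []
LOAD_CONST → push -3. Stack: [-3]
STORE_FAST q → q=-3. Stack: []
LOAD_FAST a → push 19. Stack: [19]
LOAD_CONST → push 4. Stack: [19, 4]
BINARY_OP - → 19 - 4 = 15. Stack: [15]
LOAD_CONST → push 11. Stack: [15, 11]
BINARY_OP | → 15 | 11 = 15. Stack: [15]
STORE_FAST k → k=15. Stack: []
LOAD_FAST b → push 0. Stack: [0]
LOAD_CONST → push 1. Stack: [0, 1]
BINARY_OP & → 0 & 1 = 0. Stack: [0]
STORE_FAST p → p=0. Stack: []
LOAD_FAST k → push 15. Stack: [15]
LOAD_CONST → push 6. Stack: [15, 6]
BINARY_OP | → 15 | 6 = 15. Stack: [15]
STORE_FAST k → k=15. Stack: []
LOAD_FAST_LOAD_FAST k,q → push 15,-3. Stack: [15, -3]
BINARY_OP & → 15 & -3 = 13. Stack: [13]
LOAD_FAST_LOAD_FAST p,k → push 0,15. Stack: [13, 0, 15]
BINARY_OP - → 0 - 15 = -15. Stack: [13, -15]
BINARY_OP + → 13 + -15 = -2. Stack: [-2]
STORE_FAST t → t=-2. Stack: []
LOAD_FAST t → push -2. Stack: [-2]
RETURN_VALUE → return -2.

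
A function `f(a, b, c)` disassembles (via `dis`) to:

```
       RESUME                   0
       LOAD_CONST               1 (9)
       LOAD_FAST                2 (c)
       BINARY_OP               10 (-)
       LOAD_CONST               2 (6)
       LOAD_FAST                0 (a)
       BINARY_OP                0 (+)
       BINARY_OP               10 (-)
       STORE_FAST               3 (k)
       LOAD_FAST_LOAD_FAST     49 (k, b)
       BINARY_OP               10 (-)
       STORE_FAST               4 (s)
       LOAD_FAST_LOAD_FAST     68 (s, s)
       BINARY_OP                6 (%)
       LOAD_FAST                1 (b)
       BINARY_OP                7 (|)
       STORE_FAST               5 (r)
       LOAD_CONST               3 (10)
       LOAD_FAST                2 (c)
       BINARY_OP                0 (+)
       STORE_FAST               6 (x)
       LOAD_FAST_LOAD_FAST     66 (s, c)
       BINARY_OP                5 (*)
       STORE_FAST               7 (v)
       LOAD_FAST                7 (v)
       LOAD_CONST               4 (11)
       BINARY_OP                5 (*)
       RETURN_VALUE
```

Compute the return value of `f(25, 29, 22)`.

-17666

LOAD_CONST → push 9. Stack: [9]
LOAD_FAST c → push 22. Stack: [9, 22]
BINARY_OP - → 9 - 22 = -13. Stack: [-13]
LOAD_CONST → push 6. Stack: [-13, 6]
LOAD_FAST a → push 25. Stack: [-13, 6, 25]
BINARY_OP + → 6 + 25 = 31. Stack: [-13, 31]
BINARY_OP - → -13 - 31 = -44. Stack: [-44]
STORE_FAST k → k=-44. Stack: []
LOAD_FAST_LOAD_FAST k,b → push -44,29. Stack: [-44, 29]
BINARY_OP - → -44 - 29 = -73. Stack: [-73]
STORE_FAST s → s=-73. Stack: []
LOAD_FAST_LOAD_FAST s,s → push -73,-73. Stack: [-73, -73]
BINARY_OP % → -73 % -73 = 0. Stack: [0]
LOAD_FAST b → push 29. Stack: [0, 29]
BINARY_OP | → 0 | 29 = 29. Stack: [29]
STORE_FAST r → r=29. Stack: []
LOAD_CONST → push 10. Stack: [10]
LOAD_FAST c → push 22. Stack: [10, 22]
BINARY_OP + → 10 + 22 = 32. Stack: [32]
STORE_FAST x → x=32. Stack: []
LOAD_FAST_LOAD_FAST s,c → push -73,22. Stack: [-73, 22]
BINARY_OP * → -73 * 22 = -1606. Stack: [-1606]
STORE_FAST v → v=-1606. Stack: []
LOAD_FAST v → push -1606. Stack: [-1606]
LOAD_CONST → push 11. Stack: [-1606, 11]
BINARY_OP * → -1606 * 11 = -17666. Stack: [-17666]
RETURN_VALUE → return -17666.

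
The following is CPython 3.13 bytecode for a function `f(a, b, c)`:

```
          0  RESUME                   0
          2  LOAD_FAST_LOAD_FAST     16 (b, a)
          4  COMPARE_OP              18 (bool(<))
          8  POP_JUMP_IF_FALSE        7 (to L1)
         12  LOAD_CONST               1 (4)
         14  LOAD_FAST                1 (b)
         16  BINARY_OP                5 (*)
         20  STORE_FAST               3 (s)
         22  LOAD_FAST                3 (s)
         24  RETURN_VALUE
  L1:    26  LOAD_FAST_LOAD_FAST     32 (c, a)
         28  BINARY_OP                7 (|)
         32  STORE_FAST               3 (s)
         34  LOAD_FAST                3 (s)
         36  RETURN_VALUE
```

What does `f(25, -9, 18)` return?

-36

LOAD_FAST_LOAD_FAST b,a → push -9,25. Stack: [-9, 25]
COMPARE_OP bool(<) → -9 vs 25 = True. Stack: [True]
POP_JUMP_IF_FALSE → pop True; no jump. Stack: []
LOAD_CONST → push 4. Stack: [4]
LOAD_FAST b → push -9. Stack: [4, -9]
BINARY_OP * → 4 * -9 = -36. Stack: [-36]
STORE_FAST s → s=-36. Stack: []
LOAD_FAST s → push -36. Stack: [-36]
RETURN_VALUE → return -36.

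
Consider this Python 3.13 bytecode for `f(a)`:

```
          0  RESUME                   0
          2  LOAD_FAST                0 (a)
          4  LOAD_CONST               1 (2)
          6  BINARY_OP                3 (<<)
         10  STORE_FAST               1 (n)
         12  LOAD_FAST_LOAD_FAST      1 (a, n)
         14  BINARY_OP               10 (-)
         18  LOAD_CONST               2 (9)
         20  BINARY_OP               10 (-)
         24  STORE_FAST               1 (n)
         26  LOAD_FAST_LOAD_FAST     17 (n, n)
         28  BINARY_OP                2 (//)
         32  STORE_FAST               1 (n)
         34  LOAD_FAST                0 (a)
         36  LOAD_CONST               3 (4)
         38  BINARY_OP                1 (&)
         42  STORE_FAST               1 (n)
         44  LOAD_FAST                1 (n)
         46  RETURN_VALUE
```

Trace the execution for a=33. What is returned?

0

LOAD_FAST a → push 33. Stack: [33]
LOAD_CONST → push 2. Stack: [33, 2]
BINARY_OP << → 33 << 2 = 132. Stack: [132]
STORE_FAST n → n=132. Stack: []
LOAD_FAST_LOAD_FAST a,n → push 33,132. Stack: [33, 132]
BINARY_OP - → 33 - 132 = -99. Stack: [-99]
LOAD_CONST → push 9. Stack: [-99, 9]
BINARY_OP - → -99 - 9 = -108. Stack: [-108]
STORE_FAST n → n=-108. Stack: []
LOAD_FAST_LOAD_FAST n,n → push -108,-108. Stack: [-108, -108]
BINARY_OP // → -108 // -108 = 1. Stack: [1]
STORE_FAST n → n=1. Stack: []
LOAD_FAST a → push 33. Stack: [33]
LOAD_CONST → push 4. Stack: [33, 4]
BINARY_OP & → 33 & 4 = 0. Stack: [0]
STORE_FAST n → n=0. Stack: []
LOAD_FAST n → push 0. Stack: [0]
RETURN_VALUE → return 0.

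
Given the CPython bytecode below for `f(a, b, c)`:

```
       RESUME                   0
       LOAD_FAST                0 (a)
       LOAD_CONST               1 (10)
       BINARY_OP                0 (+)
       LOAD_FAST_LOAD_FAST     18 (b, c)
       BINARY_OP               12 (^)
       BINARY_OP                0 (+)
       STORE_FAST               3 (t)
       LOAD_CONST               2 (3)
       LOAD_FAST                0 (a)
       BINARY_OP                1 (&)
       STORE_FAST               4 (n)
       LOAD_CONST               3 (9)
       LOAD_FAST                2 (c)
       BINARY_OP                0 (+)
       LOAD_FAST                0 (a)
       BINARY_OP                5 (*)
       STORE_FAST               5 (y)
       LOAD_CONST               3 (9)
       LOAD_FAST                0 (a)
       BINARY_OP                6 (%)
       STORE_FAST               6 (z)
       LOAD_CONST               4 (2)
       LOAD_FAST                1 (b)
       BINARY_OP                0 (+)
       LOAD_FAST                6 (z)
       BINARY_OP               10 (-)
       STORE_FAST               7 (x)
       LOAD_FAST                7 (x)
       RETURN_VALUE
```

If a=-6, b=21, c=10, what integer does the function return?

LOAD_FAST a → push -6. Stack: [-6]
LOAD_CONST → push 10. Stack: [-6, 10]
BINARY_OP + → -6 + 10 = 4. Stack: [4]
LOAD_FAST_LOAD_FAST b,c → push 21,10. Stack: [4, 21, 10]
BINARY_OP ^ → 21 ^ 10 = 31. Stack: [4, 31]
BINARY_OP + → 4 + 31 = 35. Stack: [35]
STORE_FAST t → t=35. Stack: []
LOAD_CONST → push 3. Stack: [3]
LOAD_FAST a → push -6. Stack: [3, -6]
BINARY_OP & → 3 & -6 = 2. Stack: [2]
STORE_FAST n → n=2. Stack: []
LOAD_CONST → push 9. Stack: [9]
LOAD_FAST c → push 10. Stack: [9, 10]
BINARY_OP + → 9 + 10 = 19. Stack: [19]
LOAD_FAST a → push -6. Stack: [19, -6]
BINARY_OP * → 19 * -6 = -114. Stack: [-114]
STORE_FAST y → y=-114. Stack: []
LOAD_CONST → push 9. Stack: [9]
LOAD_FAST a → push -6. Stack: [9, -6]
BINARY_OP % → 9 % -6 = -3. Stack: [-3]
STORE_FAST z → z=-3. Stack: []
LOAD_CONST → push 2. Stack: [2]
LOAD_FAST b → push 21. Stack: [2, 21]
BINARY_OP + → 2 + 21 = 23. Stack: [23]
LOAD_FAST z → push -3. Stack: [23, -3]
BINARY_OP - → 23 - -3 = 26. Stack: [26]
STORE_FAST x → x=26. Stack: []
LOAD_FAST x → push 26. Stack: [26]
RETURN_VALUE → return 26.

26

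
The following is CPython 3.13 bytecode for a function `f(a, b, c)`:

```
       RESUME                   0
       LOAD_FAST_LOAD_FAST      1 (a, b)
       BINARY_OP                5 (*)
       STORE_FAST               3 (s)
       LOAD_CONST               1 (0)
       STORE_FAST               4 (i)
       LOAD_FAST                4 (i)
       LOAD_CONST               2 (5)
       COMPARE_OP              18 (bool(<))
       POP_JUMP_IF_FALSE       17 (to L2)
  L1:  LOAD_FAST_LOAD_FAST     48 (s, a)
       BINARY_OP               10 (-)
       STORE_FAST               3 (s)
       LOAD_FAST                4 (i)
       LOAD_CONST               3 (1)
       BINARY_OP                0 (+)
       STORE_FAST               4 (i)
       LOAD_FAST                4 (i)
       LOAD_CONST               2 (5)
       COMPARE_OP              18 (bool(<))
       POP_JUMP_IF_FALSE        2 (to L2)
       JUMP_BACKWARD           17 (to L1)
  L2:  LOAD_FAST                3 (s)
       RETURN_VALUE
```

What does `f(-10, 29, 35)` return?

-240

LOAD_FAST_LOAD_FAST a,b → push -10,29
BINARY_OP * → -10 * 29 = -290
STORE_FAST s → s=-290
LOAD_CONST → push 0
STORE_FAST i → i=0
LOAD_FAST i → push 0
LOAD_CONST → push 5
COMPARE_OP bool(<) → 0 vs 5 = True
POP_JUMP_IF_FALSE → pop True; no jump
LOAD_FAST_LOAD_FAST s,a → push -290,-10
BINARY_OP - → -290 - -10 = -280
STORE_FAST s → s=-280
LOAD_FAST i → push 0
LOAD_CONST → push 1
BINARY_OP + → 0 + 1 = 1
STORE_FAST i → i=1
LOAD_FAST i → push 1
LOAD_CONST → push 5
COMPARE_OP bool(<) → 1 vs 5 = True
POP_JUMP_IF_FALSE → pop True; no jump
LOAD_FAST_LOAD_FAST s,a → push -280,-10
BINARY_OP - → -280 - -10 = -270
STORE_FAST s → s=-270
LOAD_FAST i → push 1
LOAD_CONST → push 1
BINARY_OP + → 1 + 1 = 2
STORE_FAST i → i=2
LOAD_FAST i → push 2
LOAD_CONST → push 5
COMPARE_OP bool(<) → 2 vs 5 = True
POP_JUMP_IF_FALSE → pop True; no jump
LOAD_FAST_LOAD_FAST s,a → push -270,-10
BINARY_OP - → -270 - -10 = -260
STORE_FAST s → s=-260
LOAD_FAST i → push 2
LOAD_CONST → push 1
BINARY_OP + → 2 + 1 = 3
STORE_FAST i → i=3
LOAD_FAST i → push 3
LOAD_CONST → push 5
COMPARE_OP bool(<) → 3 vs 5 = True
POP_JUMP_IF_FALSE → pop True; no jump
LOAD_FAST_LOAD_FAST s,a → push -260,-10
BINARY_OP - → -260 - -10 = -250
STORE_FAST s → s=-250
LOAD_FAST i → push 3
LOAD_CONST → push 1
BINARY_OP + → 3 + 1 = 4
STORE_FAST i → i=4
LOAD_FAST i → push 4
LOAD_CONST → push 5
COMPARE_OP bool(<) → 4 vs 5 = True
POP_JUMP_IF_FALSE → pop True; no jump
LOAD_FAST_LOAD_FAST s,a → push -250,-10
BINARY_OP - → -250 - -10 = -240
STORE_FAST s → s=-240
LOAD_FAST i → push 4
LOAD_CONST → push 1
BINARY_OP + → 4 + 1 = 5
STORE_FAST i → i=5
LOAD_FAST i → push 5
LOAD_CONST → push 5
COMPARE_OP bool(<) → 5 vs 5 = False
POP_JUMP_IF_FALSE → pop False; jump
LOAD_FAST s → push -240
RETURN_VALUE → return -240.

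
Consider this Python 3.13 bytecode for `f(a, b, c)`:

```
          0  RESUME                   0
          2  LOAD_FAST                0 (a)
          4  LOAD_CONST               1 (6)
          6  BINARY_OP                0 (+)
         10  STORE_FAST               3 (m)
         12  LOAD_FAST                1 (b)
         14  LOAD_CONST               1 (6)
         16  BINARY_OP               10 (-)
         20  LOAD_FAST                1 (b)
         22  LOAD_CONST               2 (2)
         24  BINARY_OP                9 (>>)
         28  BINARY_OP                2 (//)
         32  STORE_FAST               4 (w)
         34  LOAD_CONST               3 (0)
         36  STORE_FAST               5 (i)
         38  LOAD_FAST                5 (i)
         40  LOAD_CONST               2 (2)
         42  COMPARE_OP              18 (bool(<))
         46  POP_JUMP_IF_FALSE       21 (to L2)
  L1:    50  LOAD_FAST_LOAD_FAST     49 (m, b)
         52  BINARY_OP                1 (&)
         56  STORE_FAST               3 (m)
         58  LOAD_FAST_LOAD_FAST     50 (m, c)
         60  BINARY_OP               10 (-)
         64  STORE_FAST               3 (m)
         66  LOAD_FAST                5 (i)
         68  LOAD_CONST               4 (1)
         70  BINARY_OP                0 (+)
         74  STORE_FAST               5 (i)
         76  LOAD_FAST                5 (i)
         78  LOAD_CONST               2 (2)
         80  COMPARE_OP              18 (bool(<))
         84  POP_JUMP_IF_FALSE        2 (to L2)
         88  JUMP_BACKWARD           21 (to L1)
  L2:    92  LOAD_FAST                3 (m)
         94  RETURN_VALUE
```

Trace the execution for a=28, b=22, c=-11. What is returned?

15

LOAD_FAST a → push 28. Stack: [28]
LOAD_CONST → push 6. Stack: [28, 6]
BINARY_OP + → 28 + 6 = 34. Stack: [34]
STORE_FAST m → m=34. Stack: []
LOAD_FAST b → push 22. Stack: [22]
LOAD_CONST → push 6. Stack: [22, 6]
BINARY_OP - → 22 - 6 = 16. Stack: [16]
LOAD_FAST b → push 22. Stack: [16, 22]
LOAD_CONST → push 2. Stack: [16, 22, 2]
BINARY_OP >> → 22 >> 2 = 5. Stack: [16, 5]
BINARY_OP // → 16 // 5 = 3. Stack: [3]
STORE_FAST w → w=3. Stack: []
LOAD_CONST → push 0. Stack: [0]
STORE_FAST i → i=0. Stack: []
LOAD_FAST i → push 0. Stack: [0]
LOAD_CONST → push 2. Stack: [0, 2]
COMPARE_OP bool(<) → 0 vs 2 = True. Stack: [True]
POP_JUMP_IF_FALSE → pop True; no jump. Stack: []
LOAD_FAST_LOAD_FAST m,b → push 34,22. Stack: [34, 22]
BINARY_OP & → 34 & 22 = 2. Stack: [2]
STORE_FAST m → m=2. Stack: []
LOAD_FAST_LOAD_FAST m,c → push 2,-11. Stack: [2, -11]
BINARY_OP - → 2 - -11 = 13. Stack: [13]
STORE_FAST m → m=13. Stack: []
LOAD_FAST i → push 0. Stack: [0]
LOAD_CONST → push 1. Stack: [0, 1]
BINARY_OP + → 0 + 1 = 1. Stack: [1]
STORE_FAST i → i=1. Stack: []
LOAD_FAST i → push 1. Stack: [1]
LOAD_CONST → push 2. Stack: [1, 2]
COMPARE_OP bool(<) → 1 vs 2 = True. Stack: [True]
POP_JUMP_IF_FALSE → pop True; no jump. Stack: []
LOAD_FAST_LOAD_FAST m,b → push 13,22. Stack: [13, 22]
BINARY_OP & → 13 & 22 = 4. Stack: [4]
STORE_FAST m → m=4. Stack: []
LOAD_FAST_LOAD_FAST m,c → push 4,-11. Stack: [4, -11]
BINARY_OP - → 4 - -11 = 15. Stack: [15]
STORE_FAST m → m=15. Stack: []
LOAD_FAST i → push 1. Stack: [1]
LOAD_CONST → push 1. Stack: [1, 1]
BINARY_OP + → 1 + 1 = 2. Stack: [2]
STORE_FAST i → i=2. Stack: []
LOAD_FAST i → push 2. Stack: [2]
LOAD_CONST → push 2. Stack: [2, 2]
COMPARE_OP bool(<) → 2 vs 2 = False. Stack: [False]
POP_JUMP_IF_FALSE → pop False; jump. Stack: []
LOAD_FAST m → push 15. Stack: [15]
RETURN_VALUE → return 15.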